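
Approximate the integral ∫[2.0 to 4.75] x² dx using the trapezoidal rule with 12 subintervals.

f(x) = x²
a = 2.0, b = 4.75, n = 12
h = (b - a)/n = 0.229167

Trapezoidal rule: (h/2)[f(x₀) + 2f(x₁) + 2f(x₂) + ... + f(xₙ)]

x_0 = 2.0000, f(x_0) = 4.000000, coefficient = 1
x_1 = 2.2292, f(x_1) = 4.969184, coefficient = 2
x_2 = 2.4583, f(x_2) = 6.043403, coefficient = 2
x_3 = 2.6875, f(x_3) = 7.222656, coefficient = 2
x_4 = 2.9167, f(x_4) = 8.506944, coefficient = 2
x_5 = 3.1458, f(x_5) = 9.896267, coefficient = 2
x_6 = 3.3750, f(x_6) = 11.390625, coefficient = 2
x_7 = 3.6042, f(x_7) = 12.990017, coefficient = 2
x_8 = 3.8333, f(x_8) = 14.694444, coefficient = 2
x_9 = 4.0625, f(x_9) = 16.503906, coefficient = 2
x_10 = 4.2917, f(x_10) = 18.418403, coefficient = 2
x_11 = 4.5208, f(x_11) = 20.437934, coefficient = 2
x_12 = 4.7500, f(x_12) = 22.562500, coefficient = 1

I ≈ (0.229167/2) × 288.710069 = 33.081362
Exact value: 33.057292
Error: 0.024070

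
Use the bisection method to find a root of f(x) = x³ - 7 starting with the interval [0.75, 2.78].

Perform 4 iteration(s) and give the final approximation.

f(x) = x³ - 7
Initial interval: [0.75, 2.78]

Iteration 1:
  c_1 = (0.750000 + 2.780000)/2 = 1.765000
  f(c_1) = f(1.765000) = -1.501628
  f(a) × f(c) ≥ 0, new interval: [1.765000, 2.780000]
Iteration 2:
  c_2 = (1.765000 + 2.780000)/2 = 2.272500
  f(c_2) = f(2.272500) = 4.735772
  f(a) × f(c) < 0, new interval: [1.765000, 2.272500]
Iteration 3:
  c_3 = (1.765000 + 2.272500)/2 = 2.018750
  f(c_3) = f(2.018750) = 1.227116
  f(a) × f(c) < 0, new interval: [1.765000, 2.018750]
Iteration 4:
  c_4 = (1.765000 + 2.018750)/2 = 1.891875
  f(c_4) = f(1.891875) = -0.228618
  f(a) × f(c) ≥ 0, new interval: [1.891875, 2.018750]

After 4 iteration(s), the approximation is c_4 = 1.891875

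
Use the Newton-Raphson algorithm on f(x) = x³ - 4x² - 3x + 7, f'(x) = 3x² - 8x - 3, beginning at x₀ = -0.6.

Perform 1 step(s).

f(x) = x³ - 4x² - 3x + 7
f'(x) = 3x² - 8x - 3
x₀ = -0.6

Newton-Raphson formula: x_{n+1} = x_n - f(x_n)/f'(x_n)

Iteration 1:
  f(-0.600000) = 7.144000
  f'(-0.600000) = 2.880000
  x_1 = -0.600000 - 7.144000/2.880000 = -3.080556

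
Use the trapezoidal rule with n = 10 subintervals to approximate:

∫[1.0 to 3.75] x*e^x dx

f(x) = x*e^x
a = 1.0, b = 3.75, n = 10
h = (b - a)/n = 0.275000

Trapezoidal rule: (h/2)[f(x₀) + 2f(x₁) + 2f(x₂) + ... + f(xₙ)]

x_0 = 1.0000, f(x_0) = 2.718282, coefficient = 1
x_1 = 1.2750, f(x_1) = 4.562844, coefficient = 2
x_2 = 1.5500, f(x_2) = 7.302779, coefficient = 2
x_3 = 1.8250, f(x_3) = 11.320101, coefficient = 2
x_4 = 2.1000, f(x_4) = 17.148957, coefficient = 2
x_5 = 2.3750, f(x_5) = 25.533656, coefficient = 2
x_6 = 2.6500, f(x_6) = 37.508202, coefficient = 2
x_7 = 2.9250, f(x_7) = 54.505111, coefficient = 2
x_8 = 3.2000, f(x_8) = 78.504097, coefficient = 2
x_9 = 3.4750, f(x_9) = 112.234954, coefficient = 2
x_10 = 3.7500, f(x_10) = 159.454058, coefficient = 1

I ≈ (0.275000/2) × 859.413742 = 118.169390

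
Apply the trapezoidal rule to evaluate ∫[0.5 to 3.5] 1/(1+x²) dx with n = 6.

f(x) = 1/(1+x²)
a = 0.5, b = 3.5, n = 6
h = (b - a)/n = 0.500000

Trapezoidal rule: (h/2)[f(x₀) + 2f(x₁) + 2f(x₂) + ... + f(xₙ)]

x_0 = 0.5000, f(x_0) = 0.800000, coefficient = 1
x_1 = 1.0000, f(x_1) = 0.500000, coefficient = 2
x_2 = 1.5000, f(x_2) = 0.307692, coefficient = 2
x_3 = 2.0000, f(x_3) = 0.200000, coefficient = 2
x_4 = 2.5000, f(x_4) = 0.137931, coefficient = 2
x_5 = 3.0000, f(x_5) = 0.100000, coefficient = 2
x_6 = 3.5000, f(x_6) = 0.075472, coefficient = 1

I ≈ (0.500000/2) × 3.366718 = 0.841680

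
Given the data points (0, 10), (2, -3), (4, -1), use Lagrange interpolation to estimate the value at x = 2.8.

Lagrange interpolation formula:
P(x) = Σ yᵢ × Lᵢ(x)
where Lᵢ(x) = Π_{j≠i} (x - xⱼ)/(xᵢ - xⱼ)

L_0(2.8) = (2.8 - 2)/(0 - 2) × (2.8 - 4)/(0 - 4) = -0.120000
L_1(2.8) = (2.8 - 0)/(2 - 0) × (2.8 - 4)/(2 - 4) = 0.840000
L_2(2.8) = (2.8 - 0)/(4 - 0) × (2.8 - 2)/(4 - 2) = 0.280000

P(2.8) = 10×L_0(2.8) + (-3)×L_1(2.8) + (-1)×L_2(2.8)
P(2.8) = -4.000000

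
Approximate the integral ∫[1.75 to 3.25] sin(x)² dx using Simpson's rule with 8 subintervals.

f(x) = sin(x)²
a = 1.75, b = 3.25, n = 8
h = (b - a)/n = 0.187500

Simpson's rule: (h/3)[f(x₀) + 4f(x₁) + 2f(x₂) + ... + f(xₙ)]

x_0 = 1.7500, f(x_0) = 0.968228, coefficient = 1
x_1 = 1.9375, f(x_1) = 0.871449, coefficient = 4
x_2 = 2.1250, f(x_2) = 0.723044, coefficient = 2
x_3 = 2.3125, f(x_3) = 0.543639, coefficient = 4
x_4 = 2.5000, f(x_4) = 0.358169, coefficient = 2
x_5 = 2.6875, f(x_5) = 0.192411, coefficient = 4
x_6 = 2.8750, f(x_6) = 0.069404, coefficient = 2
x_7 = 3.0625, f(x_7) = 0.006243, coefficient = 4
x_8 = 3.2500, f(x_8) = 0.011706, coefficient = 1

I ≈ (0.187500/3) × 9.736134 = 0.608508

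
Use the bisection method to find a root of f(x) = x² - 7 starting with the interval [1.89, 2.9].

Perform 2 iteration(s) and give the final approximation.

f(x) = x² - 7
Initial interval: [1.89, 2.9]

Iteration 1:
  c_1 = (1.890000 + 2.900000)/2 = 2.395000
  f(c_1) = f(2.395000) = -1.263975
  f(a) × f(c) ≥ 0, new interval: [2.395000, 2.900000]
Iteration 2:
  c_2 = (2.395000 + 2.900000)/2 = 2.647500
  f(c_2) = f(2.647500) = 0.009256
  f(a) × f(c) < 0, new interval: [2.395000, 2.647500]

After 2 iteration(s), the approximation is c_2 = 2.647500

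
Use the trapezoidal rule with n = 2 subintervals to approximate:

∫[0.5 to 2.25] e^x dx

f(x) = e^x
a = 0.5, b = 2.25, n = 2
h = (b - a)/n = 0.875000

Trapezoidal rule: (h/2)[f(x₀) + 2f(x₁) + 2f(x₂) + ... + f(xₙ)]

x_0 = 0.5000, f(x_0) = 1.648721, coefficient = 1
x_1 = 1.3750, f(x_1) = 3.955077, coefficient = 2
x_2 = 2.2500, f(x_2) = 9.487736, coefficient = 1

I ≈ (0.875000/2) × 19.046611 = 8.332892
Exact value: 7.839015
Error: 0.493878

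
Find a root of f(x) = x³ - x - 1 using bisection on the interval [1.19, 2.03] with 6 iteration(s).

f(x) = x³ - x - 1
Initial interval: [1.19, 2.03]

Iteration 1:
  c_1 = (1.190000 + 2.030000)/2 = 1.610000
  f(c_1) = f(1.610000) = 1.563281
  f(a) × f(c) < 0, new interval: [1.190000, 1.610000]
Iteration 2:
  c_2 = (1.190000 + 1.610000)/2 = 1.400000
  f(c_2) = f(1.400000) = 0.344000
  f(a) × f(c) < 0, new interval: [1.190000, 1.400000]
Iteration 3:
  c_3 = (1.190000 + 1.400000)/2 = 1.295000
  f(c_3) = f(1.295000) = -0.123253
  f(a) × f(c) ≥ 0, new interval: [1.295000, 1.400000]
Iteration 4:
  c_4 = (1.295000 + 1.400000)/2 = 1.347500
  f(c_4) = f(1.347500) = 0.099232
  f(a) × f(c) < 0, new interval: [1.295000, 1.347500]
Iteration 5:
  c_5 = (1.295000 + 1.347500)/2 = 1.321250
  f(c_5) = f(1.321250) = -0.014742
  f(a) × f(c) ≥ 0, new interval: [1.321250, 1.347500]
Iteration 6:
  c_6 = (1.321250 + 1.347500)/2 = 1.334375
  f(c_6) = f(1.334375) = 0.041555
  f(a) × f(c) < 0, new interval: [1.321250, 1.334375]

After 6 iteration(s), the approximation is c_6 = 1.334375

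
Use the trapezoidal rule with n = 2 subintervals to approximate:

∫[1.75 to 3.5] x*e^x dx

f(x) = x*e^x
a = 1.75, b = 3.5, n = 2
h = (b - a)/n = 0.875000

Trapezoidal rule: (h/2)[f(x₀) + 2f(x₁) + 2f(x₂) + ... + f(xₙ)]

x_0 = 1.7500, f(x_0) = 10.070555, coefficient = 1
x_1 = 2.6250, f(x_1) = 36.237007, coefficient = 2
x_2 = 3.5000, f(x_2) = 115.904082, coefficient = 1

I ≈ (0.875000/2) × 198.448651 = 86.821285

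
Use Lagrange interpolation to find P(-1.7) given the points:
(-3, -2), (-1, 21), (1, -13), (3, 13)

Lagrange interpolation formula:
P(x) = Σ yᵢ × Lᵢ(x)
where Lᵢ(x) = Π_{j≠i} (x - xⱼ)/(xᵢ - xⱼ)

L_0(-1.7) = (-1.7 - (-1))/(-3 - (-1)) × (-1.7 - 1)/(-3 - 1) × (-1.7 - 3)/(-3 - 3) = 0.185062
L_1(-1.7) = (-1.7 - (-3))/(-1 - (-3)) × (-1.7 - 1)/(-1 - 1) × (-1.7 - 3)/(-1 - 3) = 1.031063
L_2(-1.7) = (-1.7 - (-3))/(1 - (-3)) × (-1.7 - (-1))/(1 - (-1)) × (-1.7 - 3)/(1 - 3) = -0.267313
L_3(-1.7) = (-1.7 - (-3))/(3 - (-3)) × (-1.7 - (-1))/(3 - (-1)) × (-1.7 - 1)/(3 - 1) = 0.051188

P(-1.7) = (-2)×L_0(-1.7) + 21×L_1(-1.7) + (-13)×L_2(-1.7) + 13×L_3(-1.7)
P(-1.7) = 25.422688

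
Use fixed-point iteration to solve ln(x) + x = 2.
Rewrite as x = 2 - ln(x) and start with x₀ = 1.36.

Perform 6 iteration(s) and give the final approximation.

Equation: ln(x) + x = 2
Fixed-point form: x = 2 - ln(x)
x₀ = 1.36

x_1 = g(1.360000) = 1.692515
x_2 = g(1.692515) = 1.473784
x_3 = g(1.473784) = 1.612167
x_4 = g(1.612167) = 1.522421
x_5 = g(1.522421) = 1.579698
x_6 = g(1.579698) = 1.542766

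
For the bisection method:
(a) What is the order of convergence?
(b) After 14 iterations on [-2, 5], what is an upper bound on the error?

(a) Bisection has linear (order 1) convergence; the error is halved each step.

(b) Error bound = (b-a)/2^n = (5 - (-2))/2^{14}
    = 7/2^{14}

(a) 1 (linear); (b) error ≤ 4.27e-04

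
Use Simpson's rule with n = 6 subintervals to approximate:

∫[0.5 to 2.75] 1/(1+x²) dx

f(x) = 1/(1+x²)
a = 0.5, b = 2.75, n = 6
h = (b - a)/n = 0.375000

Simpson's rule: (h/3)[f(x₀) + 4f(x₁) + 2f(x₂) + ... + f(xₙ)]

x_0 = 0.5000, f(x_0) = 0.800000, coefficient = 1
x_1 = 0.8750, f(x_1) = 0.566372, coefficient = 4
x_2 = 1.2500, f(x_2) = 0.390244, coefficient = 2
x_3 = 1.6250, f(x_3) = 0.274678, coefficient = 4
x_4 = 2.0000, f(x_4) = 0.200000, coefficient = 2
x_5 = 2.3750, f(x_5) = 0.150588, coefficient = 4
x_6 = 2.7500, f(x_6) = 0.116788, coefficient = 1

I ≈ (0.375000/3) × 6.063828 = 0.757979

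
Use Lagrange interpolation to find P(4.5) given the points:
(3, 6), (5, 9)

Lagrange interpolation formula:
P(x) = Σ yᵢ × Lᵢ(x)
where Lᵢ(x) = Π_{j≠i} (x - xⱼ)/(xᵢ - xⱼ)

L_0(4.5) = (4.5 - 5)/(3 - 5) = 0.250000
L_1(4.5) = (4.5 - 3)/(5 - 3) = 0.750000

P(4.5) = 6×L_0(4.5) + 9×L_1(4.5)
P(4.5) = 8.250000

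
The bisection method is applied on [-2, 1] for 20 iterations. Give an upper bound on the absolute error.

Bisection error bound: |error| ≤ (b-a)/2^n
|error| ≤ (1 - (-2))/2^20 = 3/2^20
|error| ≤ 0.0000028610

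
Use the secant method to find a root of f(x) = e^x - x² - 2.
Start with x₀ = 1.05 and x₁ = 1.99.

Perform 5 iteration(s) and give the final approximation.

f(x) = e^x - x² - 2
x₀ = 1.05, x₁ = 1.99

Secant formula: x_{n+1} = x_n - f(x_n)(x_n - x_{n-1})/(f(x_n) - f(x_{n-1}))

Iteration 1:
  f(1.050000) = -0.244849
  f(1.990000) = 1.355434
  x_2 = 1.990000 - 1.355434×(1.990000 - 1.050000)/(1.355434 - (-0.244849))
       = 1.193823
Iteration 2:
  f(1.990000) = 1.355434
  f(1.193823) = -0.125541
  x_3 = 1.193823 - (-0.125541)×(1.193823 - 1.990000)/(-0.125541 - 1.355434)
       = 1.261315
Iteration 3:
  f(1.193823) = -0.125541
  f(1.261315) = -0.060855
  x_4 = 1.261315 - (-0.060855)×(1.261315 - 1.193823)/(-0.060855 - (-0.125541))
       = 1.324809
Iteration 4:
  f(1.261315) = -0.060855
  f(1.324809) = 0.006348
  x_5 = 1.324809 - 0.006348×(1.324809 - 1.261315)/(0.006348 - (-0.060855))
       = 1.318811
Iteration 5:
  f(1.324809) = 0.006348
  f(1.318811) = -0.000289
  x_6 = 1.318811 - (-0.000289)×(1.318811 - 1.324809)/(-0.000289 - 0.006348)
       = 1.319072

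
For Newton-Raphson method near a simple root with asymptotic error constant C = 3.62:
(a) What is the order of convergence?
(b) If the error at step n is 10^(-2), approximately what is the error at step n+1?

(a) Newton-Raphson has quadratic (order 2) convergence near simple roots.
    This means |e_{n+1}| ≈ C|e_n|².

(b) With |e_n| = 10^(-2) and C = 3.62:
    |e_{n+1}| ≈ 3.62 × (10^(-2))² = 3.62 × 10^(-4)

(a) 2 (quadratic); (b) |e_{n+1}| ≈ 3.620e-04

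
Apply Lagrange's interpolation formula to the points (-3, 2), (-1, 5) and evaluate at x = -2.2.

Lagrange interpolation formula:
P(x) = Σ yᵢ × Lᵢ(x)
where Lᵢ(x) = Π_{j≠i} (x - xⱼ)/(xᵢ - xⱼ)

L_0(-2.2) = (-2.2 - (-1))/(-3 - (-1)) = 0.600000
L_1(-2.2) = (-2.2 - (-3))/(-1 - (-3)) = 0.400000

P(-2.2) = 2×L_0(-2.2) + 5×L_1(-2.2)
P(-2.2) = 3.200000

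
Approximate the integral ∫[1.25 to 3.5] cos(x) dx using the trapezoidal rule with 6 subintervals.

f(x) = cos(x)
a = 1.25, b = 3.5, n = 6
h = (b - a)/n = 0.375000

Trapezoidal rule: (h/2)[f(x₀) + 2f(x₁) + 2f(x₂) + ... + f(xₙ)]

x_0 = 1.2500, f(x_0) = 0.315322, coefficient = 1
x_1 = 1.6250, f(x_1) = -0.054177, coefficient = 2
x_2 = 2.0000, f(x_2) = -0.416147, coefficient = 2
x_3 = 2.3750, f(x_3) = -0.720278, coefficient = 2
x_4 = 2.7500, f(x_4) = -0.924302, coefficient = 2
x_5 = 3.1250, f(x_5) = -0.999862, coefficient = 2
x_6 = 3.5000, f(x_6) = -0.936457, coefficient = 1

I ≈ (0.375000/2) × -6.850669 = -1.284500
Exact value: -1.299768
Error: 0.015267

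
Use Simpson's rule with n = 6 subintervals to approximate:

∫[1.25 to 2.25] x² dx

f(x) = x²
a = 1.25, b = 2.25, n = 6
h = (b - a)/n = 0.166667

Simpson's rule: (h/3)[f(x₀) + 4f(x₁) + 2f(x₂) + ... + f(xₙ)]

x_0 = 1.2500, f(x_0) = 1.562500, coefficient = 1
x_1 = 1.4167, f(x_1) = 2.006944, coefficient = 4
x_2 = 1.5833, f(x_2) = 2.506944, coefficient = 2
x_3 = 1.7500, f(x_3) = 3.062500, coefficient = 4
x_4 = 1.9167, f(x_4) = 3.673611, coefficient = 2
x_5 = 2.0833, f(x_5) = 4.340278, coefficient = 4
x_6 = 2.2500, f(x_6) = 5.062500, coefficient = 1

I ≈ (0.166667/3) × 56.625000 = 3.145833
Exact value: 3.145833
Error: 0.000000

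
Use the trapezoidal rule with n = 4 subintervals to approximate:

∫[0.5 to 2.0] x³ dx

f(x) = x³
a = 0.5, b = 2.0, n = 4
h = (b - a)/n = 0.375000

Trapezoidal rule: (h/2)[f(x₀) + 2f(x₁) + 2f(x₂) + ... + f(xₙ)]

x_0 = 0.5000, f(x_0) = 0.125000, coefficient = 1
x_1 = 0.8750, f(x_1) = 0.669922, coefficient = 2
x_2 = 1.2500, f(x_2) = 1.953125, coefficient = 2
x_3 = 1.6250, f(x_3) = 4.291016, coefficient = 2
x_4 = 2.0000, f(x_4) = 8.000000, coefficient = 1

I ≈ (0.375000/2) × 21.953125 = 4.116211
Exact value: 3.984375
Error: 0.131836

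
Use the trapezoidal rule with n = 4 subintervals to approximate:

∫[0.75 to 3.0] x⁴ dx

f(x) = x⁴
a = 0.75, b = 3.0, n = 4
h = (b - a)/n = 0.562500

Trapezoidal rule: (h/2)[f(x₀) + 2f(x₁) + 2f(x₂) + ... + f(xₙ)]

x_0 = 0.7500, f(x_0) = 0.316406, coefficient = 1
x_1 = 1.3125, f(x_1) = 2.967545, coefficient = 2
x_2 = 1.8750, f(x_2) = 12.359619, coefficient = 2
x_3 = 2.4375, f(x_3) = 35.300308, coefficient = 2
x_4 = 3.0000, f(x_4) = 81.000000, coefficient = 1

I ≈ (0.562500/2) × 182.571350 = 51.348192
Exact value: 48.552539
Error: 2.795653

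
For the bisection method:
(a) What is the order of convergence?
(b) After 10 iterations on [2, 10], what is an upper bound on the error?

(a) Bisection has linear (order 1) convergence; the error is halved each step.

(b) Error bound = (b-a)/2^n = (10 - 2)/2^{10}
    = 8/2^{10}

(a) 1 (linear); (b) error ≤ 7.81e-03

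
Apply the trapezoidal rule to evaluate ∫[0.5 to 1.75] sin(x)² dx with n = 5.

f(x) = sin(x)²
a = 0.5, b = 1.75, n = 5
h = (b - a)/n = 0.250000

Trapezoidal rule: (h/2)[f(x₀) + 2f(x₁) + 2f(x₂) + ... + f(xₙ)]

x_0 = 0.5000, f(x_0) = 0.229849, coefficient = 1
x_1 = 0.7500, f(x_1) = 0.464631, coefficient = 2
x_2 = 1.0000, f(x_2) = 0.708073, coefficient = 2
x_3 = 1.2500, f(x_3) = 0.900572, coefficient = 2
x_4 = 1.5000, f(x_4) = 0.994996, coefficient = 2
x_5 = 1.7500, f(x_5) = 0.968228, coefficient = 1

I ≈ (0.250000/2) × 7.334623 = 0.916828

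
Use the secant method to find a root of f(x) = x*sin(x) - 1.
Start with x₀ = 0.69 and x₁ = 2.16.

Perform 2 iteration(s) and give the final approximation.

f(x) = x*sin(x) - 1
x₀ = 0.69, x₁ = 2.16

Secant formula: x_{n+1} = x_n - f(x_n)(x_n - x_{n-1})/(f(x_n) - f(x_{n-1}))

Iteration 1:
  f(0.690000) = -0.560789
  f(2.160000) = 0.795788
  x_2 = 2.160000 - 0.795788×(2.160000 - 0.690000)/(0.795788 - (-0.560789))
       = 1.297676
Iteration 2:
  f(2.160000) = 0.795788
  f(1.297676) = 0.249577
  x_3 = 1.297676 - 0.249577×(1.297676 - 2.160000)/(0.249577 - 0.795788)
       = 0.903661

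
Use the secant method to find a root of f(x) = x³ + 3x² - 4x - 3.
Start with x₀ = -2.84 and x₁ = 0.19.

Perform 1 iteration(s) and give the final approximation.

f(x) = x³ + 3x² - 4x - 3
x₀ = -2.84, x₁ = 0.19

Secant formula: x_{n+1} = x_n - f(x_n)(x_n - x_{n-1})/(f(x_n) - f(x_{n-1}))

Iteration 1:
  f(-2.840000) = 9.650496
  f(0.190000) = -3.644841
  x_2 = 0.190000 - (-3.644841)×(0.190000 - (-2.840000))/(-3.644841 - 9.650496)
       = -0.640657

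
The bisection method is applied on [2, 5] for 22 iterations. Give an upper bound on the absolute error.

Bisection error bound: |error| ≤ (b-a)/2^n
|error| ≤ (5 - 2)/2^22 = 3/2^22
|error| ≤ 0.0000007153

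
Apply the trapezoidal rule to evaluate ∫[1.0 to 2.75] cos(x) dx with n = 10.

f(x) = cos(x)
a = 1.0, b = 2.75, n = 10
h = (b - a)/n = 0.175000

Trapezoidal rule: (h/2)[f(x₀) + 2f(x₁) + 2f(x₂) + ... + f(xₙ)]

x_0 = 1.0000, f(x_0) = 0.540302, coefficient = 1
x_1 = 1.1750, f(x_1) = 0.385543, coefficient = 2
x_2 = 1.3500, f(x_2) = 0.219007, coefficient = 2
x_3 = 1.5250, f(x_3) = 0.045780, coefficient = 2
x_4 = 1.7000, f(x_4) = -0.128844, coefficient = 2
x_5 = 1.8750, f(x_5) = -0.299534, coefficient = 2
x_6 = 2.0500, f(x_6) = -0.461073, coefficient = 2
x_7 = 2.2250, f(x_7) = -0.608528, coefficient = 2
x_8 = 2.4000, f(x_8) = -0.737394, coefficient = 2
x_9 = 2.5750, f(x_9) = -0.843735, coefficient = 2
x_10 = 2.7500, f(x_10) = -0.924302, coefficient = 1

I ≈ (0.175000/2) × -5.241553 = -0.458636
Exact value: -0.459810
Error: 0.001174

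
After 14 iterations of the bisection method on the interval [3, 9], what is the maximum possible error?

Bisection error bound: |error| ≤ (b-a)/2^n
|error| ≤ (9 - 3)/2^14 = 6/2^14
|error| ≤ 0.0003662109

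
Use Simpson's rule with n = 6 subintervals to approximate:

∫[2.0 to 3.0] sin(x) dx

f(x) = sin(x)
a = 2.0, b = 3.0, n = 6
h = (b - a)/n = 0.166667

Simpson's rule: (h/3)[f(x₀) + 4f(x₁) + 2f(x₂) + ... + f(xₙ)]

x_0 = 2.0000, f(x_0) = 0.909297, coefficient = 1
x_1 = 2.1667, f(x_1) = 0.827660, coefficient = 4
x_2 = 2.3333, f(x_2) = 0.723086, coefficient = 2
x_3 = 2.5000, f(x_3) = 0.598472, coefficient = 4
x_4 = 2.6667, f(x_4) = 0.457273, coefficient = 2
x_5 = 2.8333, f(x_5) = 0.303400, coefficient = 4
x_6 = 3.0000, f(x_6) = 0.141120, coefficient = 1

I ≈ (0.166667/3) × 10.329266 = 0.573848
Exact value: 0.573846
Error: 0.000002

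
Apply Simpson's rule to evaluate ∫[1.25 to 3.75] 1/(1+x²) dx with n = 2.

f(x) = 1/(1+x²)
a = 1.25, b = 3.75, n = 2
h = (b - a)/n = 1.250000

Simpson's rule: (h/3)[f(x₀) + 4f(x₁) + 2f(x₂) + ... + f(xₙ)]

x_0 = 1.2500, f(x_0) = 0.390244, coefficient = 1
x_1 = 2.5000, f(x_1) = 0.137931, coefficient = 4
x_2 = 3.7500, f(x_2) = 0.066390, coefficient = 1

I ≈ (1.250000/3) × 1.008358 = 0.420149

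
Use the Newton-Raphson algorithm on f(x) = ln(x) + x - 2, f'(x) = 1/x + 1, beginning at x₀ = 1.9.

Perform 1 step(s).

f(x) = ln(x) + x - 2
f'(x) = 1/x + 1
x₀ = 1.9

Newton-Raphson formula: x_{n+1} = x_n - f(x_n)/f'(x_n)

Iteration 1:
  f(1.900000) = 0.541854
  f'(1.900000) = 1.526316
  x_1 = 1.900000 - 0.541854/1.526316 = 1.544992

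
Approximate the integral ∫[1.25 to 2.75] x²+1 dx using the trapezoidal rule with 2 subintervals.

f(x) = x²+1
a = 1.25, b = 2.75, n = 2
h = (b - a)/n = 0.750000

Trapezoidal rule: (h/2)[f(x₀) + 2f(x₁) + 2f(x₂) + ... + f(xₙ)]

x_0 = 1.2500, f(x_0) = 2.562500, coefficient = 1
x_1 = 2.0000, f(x_1) = 5.000000, coefficient = 2
x_2 = 2.7500, f(x_2) = 8.562500, coefficient = 1

I ≈ (0.750000/2) × 21.125000 = 7.921875
Exact value: 7.781250
Error: 0.140625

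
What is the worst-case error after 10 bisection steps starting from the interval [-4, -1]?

Bisection error bound: |error| ≤ (b-a)/2^n
|error| ≤ (-1 - (-4))/2^10 = 3/2^10
|error| ≤ 0.0029296875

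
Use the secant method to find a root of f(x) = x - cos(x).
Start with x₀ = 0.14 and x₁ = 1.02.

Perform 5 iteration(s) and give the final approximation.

f(x) = x - cos(x)
x₀ = 0.14, x₁ = 1.02

Secant formula: x_{n+1} = x_n - f(x_n)(x_n - x_{n-1})/(f(x_n) - f(x_{n-1}))

Iteration 1:
  f(0.140000) = -0.850216
  f(1.020000) = 0.496634
  x_2 = 1.020000 - 0.496634×(1.020000 - 0.140000)/(0.496634 - (-0.850216))
       = 0.695511
Iteration 2:
  f(1.020000) = 0.496634
  f(0.695511) = -0.072215
  x_3 = 0.695511 - (-0.072215)×(0.695511 - 1.020000)/(-0.072215 - 0.496634)
       = 0.736705
Iteration 3:
  f(0.695511) = -0.072215
  f(0.736705) = -0.003982
  x_4 = 0.736705 - (-0.003982)×(0.736705 - 0.695511)/(-0.003982 - (-0.072215))
       = 0.739109
Iteration 4:
  f(0.736705) = -0.003982
  f(0.739109) = 0.000039
  x_5 = 0.739109 - 0.000039×(0.739109 - 0.736705)/(0.000039 - (-0.003982))
       = 0.739085
Iteration 5:
  f(0.739109) = 0.000039
  f(0.739085) = 0.000000
  x_6 = 0.739085 - 0.000000×(0.739085 - 0.739109)/(0.000000 - 0.000039)
       = 0.739085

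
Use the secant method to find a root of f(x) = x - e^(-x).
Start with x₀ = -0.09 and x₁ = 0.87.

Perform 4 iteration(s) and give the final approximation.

f(x) = x - e^(-x)
x₀ = -0.09, x₁ = 0.87

Secant formula: x_{n+1} = x_n - f(x_n)(x_n - x_{n-1})/(f(x_n) - f(x_{n-1}))

Iteration 1:
  f(-0.090000) = -1.184174
  f(0.870000) = 0.451048
  x_2 = 0.870000 - 0.451048×(0.870000 - (-0.090000))/(0.451048 - (-1.184174))
       = 0.605200
Iteration 2:
  f(0.870000) = 0.451048
  f(0.605200) = 0.059235
  x_3 = 0.605200 - 0.059235×(0.605200 - 0.870000)/(0.059235 - 0.451048)
       = 0.565167
Iteration 3:
  f(0.605200) = 0.059235
  f(0.565167) = -0.003098
  x_4 = 0.565167 - (-0.003098)×(0.565167 - 0.605200)/(-0.003098 - 0.059235)
       = 0.567157
Iteration 4:
  f(0.565167) = -0.003098
  f(0.567157) = 0.000021
  x_5 = 0.567157 - 0.000021×(0.567157 - 0.565167)/(0.000021 - (-0.003098))
       = 0.567143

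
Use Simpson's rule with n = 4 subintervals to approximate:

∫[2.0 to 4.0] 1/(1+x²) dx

f(x) = 1/(1+x²)
a = 2.0, b = 4.0, n = 4
h = (b - a)/n = 0.500000

Simpson's rule: (h/3)[f(x₀) + 4f(x₁) + 2f(x₂) + ... + f(xₙ)]

x_0 = 2.0000, f(x_0) = 0.200000, coefficient = 1
x_1 = 2.5000, f(x_1) = 0.137931, coefficient = 4
x_2 = 3.0000, f(x_2) = 0.100000, coefficient = 2
x_3 = 3.5000, f(x_3) = 0.075472, coefficient = 4
x_4 = 4.0000, f(x_4) = 0.058824, coefficient = 1

I ≈ (0.500000/3) × 1.312434 = 0.218739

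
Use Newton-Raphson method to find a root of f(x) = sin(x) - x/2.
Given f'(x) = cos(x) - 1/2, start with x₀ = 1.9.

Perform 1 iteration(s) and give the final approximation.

f(x) = sin(x) - x/2
f'(x) = cos(x) - 1/2
x₀ = 1.9

Newton-Raphson formula: x_{n+1} = x_n - f(x_n)/f'(x_n)

Iteration 1:
  f(1.900000) = -0.003700
  f'(1.900000) = -0.823290
  x_1 = 1.900000 - (-0.003700)/(-0.823290) = 1.895506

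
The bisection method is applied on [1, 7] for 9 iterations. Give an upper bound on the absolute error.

Bisection error bound: |error| ≤ (b-a)/2^n
|error| ≤ (7 - 1)/2^9 = 6/2^9
|error| ≤ 0.0117187500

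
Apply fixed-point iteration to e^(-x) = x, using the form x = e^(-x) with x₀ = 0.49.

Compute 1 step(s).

Equation: e^(-x) = x
Fixed-point form: x = e^(-x)
x₀ = 0.49

x_1 = g(0.490000) = 0.612626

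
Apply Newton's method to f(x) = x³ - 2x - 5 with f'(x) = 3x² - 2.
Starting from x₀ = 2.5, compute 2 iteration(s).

f(x) = x³ - 2x - 5
f'(x) = 3x² - 2
x₀ = 2.5

Newton-Raphson formula: x_{n+1} = x_n - f(x_n)/f'(x_n)

Iteration 1:
  f(2.500000) = 5.625000
  f'(2.500000) = 16.750000
  x_1 = 2.500000 - 5.625000/16.750000 = 2.164179
Iteration 2:
  f(2.164179) = 0.807945
  f'(2.164179) = 12.051014
  x_2 = 2.164179 - 0.807945/12.051014 = 2.097135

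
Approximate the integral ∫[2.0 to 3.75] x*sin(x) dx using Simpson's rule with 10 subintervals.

f(x) = x*sin(x)
a = 2.0, b = 3.75, n = 10
h = (b - a)/n = 0.175000

Simpson's rule: (h/3)[f(x₀) + 4f(x₁) + 2f(x₂) + ... + f(xₙ)]

x_0 = 2.0000, f(x_0) = 1.818595, coefficient = 1
x_1 = 2.1750, f(x_1) = 1.789927, coefficient = 4
x_2 = 2.3500, f(x_2) = 1.671962, coefficient = 2
x_3 = 2.5250, f(x_3) = 1.460103, coefficient = 4
x_4 = 2.7000, f(x_4) = 1.153926, coefficient = 2
x_5 = 2.8750, f(x_5) = 0.757407, coefficient = 4
x_6 = 3.0500, f(x_6) = 0.278967, coefficient = 2
x_7 = 3.2250, f(x_7) = -0.268677, coefficient = 4
x_8 = 3.4000, f(x_8) = -0.868840, coefficient = 2
x_9 = 3.5750, f(x_9) = -1.501377, coefficient = 4
x_10 = 3.7500, f(x_10) = -2.143355, coefficient = 1

I ≈ (0.175000/3) × 13.096803 = 0.763980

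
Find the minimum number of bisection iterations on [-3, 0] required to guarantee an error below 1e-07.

We need (b-a)/2^n ≤ 1e-07
(0 - (-3))/2^n ≤ 1e-07
3/2^n ≤ 1e-07
2^n ≥ 30000000
n ≥ log₂(30000000) = 24.84
n ≥ 25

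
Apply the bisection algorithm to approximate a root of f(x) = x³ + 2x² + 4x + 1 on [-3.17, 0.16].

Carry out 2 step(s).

f(x) = x³ + 2x² + 4x + 1
Initial interval: [-3.17, 0.16]

Iteration 1:
  c_1 = (-3.170000 + 0.160000)/2 = -1.505000
  f(c_1) = f(-1.505000) = -3.898813
  f(a) × f(c) ≥ 0, new interval: [-1.505000, 0.160000]
Iteration 2:
  c_2 = (-1.505000 + 0.160000)/2 = -0.672500
  f(c_2) = f(-0.672500) = -1.089630
  f(a) × f(c) ≥ 0, new interval: [-0.672500, 0.160000]

After 2 iteration(s), the approximation is c_2 = -0.672500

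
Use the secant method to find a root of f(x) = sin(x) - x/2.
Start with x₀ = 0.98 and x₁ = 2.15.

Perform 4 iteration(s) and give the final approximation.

f(x) = sin(x) - x/2
x₀ = 0.98, x₁ = 2.15

Secant formula: x_{n+1} = x_n - f(x_n)(x_n - x_{n-1})/(f(x_n) - f(x_{n-1}))

Iteration 1:
  f(0.980000) = 0.340497
  f(2.150000) = -0.238101
  x_2 = 2.150000 - (-0.238101)×(2.150000 - 0.980000)/(-0.238101 - 0.340497)
       = 1.668529
Iteration 2:
  f(2.150000) = -0.238101
  f(1.668529) = 0.160963
  x_3 = 1.668529 - 0.160963×(1.668529 - 2.150000)/(0.160963 - (-0.238101))
       = 1.862731
Iteration 3:
  f(1.668529) = 0.160963
  f(1.862731) = 0.026323
  x_4 = 1.862731 - 0.026323×(1.862731 - 1.668529)/(0.026323 - 0.160963)
       = 1.900699
Iteration 4:
  f(1.862731) = 0.026323
  f(1.900699) = -0.004276
  x_5 = 1.900699 - (-0.004276)×(1.900699 - 1.862731)/(-0.004276 - 0.026323)
       = 1.895394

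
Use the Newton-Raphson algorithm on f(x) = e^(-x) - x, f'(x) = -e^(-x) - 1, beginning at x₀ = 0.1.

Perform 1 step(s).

f(x) = e^(-x) - x
f'(x) = -e^(-x) - 1
x₀ = 0.1

Newton-Raphson formula: x_{n+1} = x_n - f(x_n)/f'(x_n)

Iteration 1:
  f(0.100000) = 0.804837
  f'(0.100000) = -1.904837
  x_1 = 0.100000 - 0.804837/(-1.904837) = 0.522523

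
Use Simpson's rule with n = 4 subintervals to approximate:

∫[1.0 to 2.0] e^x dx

f(x) = e^x
a = 1.0, b = 2.0, n = 4
h = (b - a)/n = 0.250000

Simpson's rule: (h/3)[f(x₀) + 4f(x₁) + 2f(x₂) + ... + f(xₙ)]

x_0 = 1.0000, f(x_0) = 2.718282, coefficient = 1
x_1 = 1.2500, f(x_1) = 3.490343, coefficient = 4
x_2 = 1.5000, f(x_2) = 4.481689, coefficient = 2
x_3 = 1.7500, f(x_3) = 5.754603, coefficient = 4
x_4 = 2.0000, f(x_4) = 7.389056, coefficient = 1

I ≈ (0.250000/3) × 56.050499 = 4.670875
Exact value: 4.670774
Error: 0.000101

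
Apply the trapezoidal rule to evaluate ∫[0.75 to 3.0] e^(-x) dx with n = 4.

f(x) = e^(-x)
a = 0.75, b = 3.0, n = 4
h = (b - a)/n = 0.562500

Trapezoidal rule: (h/2)[f(x₀) + 2f(x₁) + 2f(x₂) + ... + f(xₙ)]

x_0 = 0.7500, f(x_0) = 0.472367, coefficient = 1
x_1 = 1.3125, f(x_1) = 0.269146, coefficient = 2
x_2 = 1.8750, f(x_2) = 0.153355, coefficient = 2
x_3 = 2.4375, f(x_3) = 0.087379, coefficient = 2
x_4 = 3.0000, f(x_4) = 0.049787, coefficient = 1

I ≈ (0.562500/2) × 1.541914 = 0.433663
Exact value: 0.422579
Error: 0.011084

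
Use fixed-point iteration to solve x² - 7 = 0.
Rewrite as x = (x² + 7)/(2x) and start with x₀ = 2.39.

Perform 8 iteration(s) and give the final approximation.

Equation: x² - 7 = 0
Fixed-point form: x = (x² + 7)/(2x)
x₀ = 2.39

x_1 = g(2.390000) = 2.659435
x_2 = g(2.659435) = 2.645787
x_3 = g(2.645787) = 2.645751
x_4 = g(2.645751) = 2.645751
x_5 = g(2.645751) = 2.645751
x_6 = g(2.645751) = 2.645751
x_7 = g(2.645751) = 2.645751
x_8 = g(2.645751) = 2.645751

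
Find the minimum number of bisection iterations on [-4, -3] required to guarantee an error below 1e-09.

We need (b-a)/2^n ≤ 1e-09
(-3 - (-4))/2^n ≤ 1e-09
1/2^n ≤ 1e-09
2^n ≥ 1000000000
n ≥ log₂(1000000000) = 29.90
n ≥ 30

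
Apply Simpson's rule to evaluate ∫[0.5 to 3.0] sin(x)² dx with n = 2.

f(x) = sin(x)²
a = 0.5, b = 3.0, n = 2
h = (b - a)/n = 1.250000

Simpson's rule: (h/3)[f(x₀) + 4f(x₁) + 2f(x₂) + ... + f(xₙ)]

x_0 = 0.5000, f(x_0) = 0.229849, coefficient = 1
x_1 = 1.7500, f(x_1) = 0.968228, coefficient = 4
x_2 = 3.0000, f(x_2) = 0.019915, coefficient = 1

I ≈ (1.250000/3) × 4.122677 = 1.717782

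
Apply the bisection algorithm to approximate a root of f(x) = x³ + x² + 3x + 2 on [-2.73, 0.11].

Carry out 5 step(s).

f(x) = x³ + x² + 3x + 2
Initial interval: [-2.73, 0.11]

Iteration 1:
  c_1 = (-2.730000 + 0.110000)/2 = -1.310000
  f(c_1) = f(-1.310000) = -2.461991
  f(a) × f(c) ≥ 0, new interval: [-1.310000, 0.110000]
Iteration 2:
  c_2 = (-1.310000 + 0.110000)/2 = -0.600000
  f(c_2) = f(-0.600000) = 0.344000
  f(a) × f(c) < 0, new interval: [-1.310000, -0.600000]
Iteration 3:
  c_3 = (-1.310000 + (-0.600000))/2 = -0.955000
  f(c_3) = f(-0.955000) = -0.823959
  f(a) × f(c) ≥ 0, new interval: [-0.955000, -0.600000]
Iteration 4:
  c_4 = (-0.955000 + (-0.600000))/2 = -0.777500
  f(c_4) = f(-0.777500) = -0.197997
  f(a) × f(c) ≥ 0, new interval: [-0.777500, -0.600000]
Iteration 5:
  c_5 = (-0.777500 + (-0.600000))/2 = -0.688750
  f(c_5) = f(-0.688750) = 0.081400
  f(a) × f(c) < 0, new interval: [-0.777500, -0.688750]

After 5 iteration(s), the approximation is c_5 = -0.688750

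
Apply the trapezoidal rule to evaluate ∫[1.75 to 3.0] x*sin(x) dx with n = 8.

f(x) = x*sin(x)
a = 1.75, b = 3.0, n = 8
h = (b - a)/n = 0.156250

Trapezoidal rule: (h/2)[f(x₀) + 2f(x₁) + 2f(x₂) + ... + f(xₙ)]

x_0 = 1.7500, f(x_0) = 1.721975, coefficient = 1
x_1 = 1.9062, f(x_1) = 1.799998, coefficient = 2
x_2 = 2.0625, f(x_2) = 1.818155, coefficient = 2
x_3 = 2.2188, f(x_3) = 1.769055, coefficient = 2
x_4 = 2.3750, f(x_4) = 1.647502, coefficient = 2
x_5 = 2.5312, f(x_5) = 1.450782, coefficient = 2
x_6 = 2.6875, f(x_6) = 1.178864, coefficient = 2
x_7 = 2.8438, f(x_7) = 0.834523, coefficient = 2
x_8 = 3.0000, f(x_8) = 0.423360, coefficient = 1

I ≈ (0.156250/2) × 23.143092 = 1.808054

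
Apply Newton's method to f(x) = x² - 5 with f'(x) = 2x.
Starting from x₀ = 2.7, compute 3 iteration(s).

f(x) = x² - 5
f'(x) = 2x
x₀ = 2.7

Newton-Raphson formula: x_{n+1} = x_n - f(x_n)/f'(x_n)

Iteration 1:
  f(2.700000) = 2.290000
  f'(2.700000) = 5.400000
  x_1 = 2.700000 - 2.290000/5.400000 = 2.275926
Iteration 2:
  f(2.275926) = 0.179839
  f'(2.275926) = 4.551852
  x_2 = 2.275926 - 0.179839/4.551852 = 2.236417
Iteration 3:
  f(2.236417) = 0.001561
  f'(2.236417) = 4.472834
  x_3 = 2.236417 - 0.001561/4.472834 = 2.236068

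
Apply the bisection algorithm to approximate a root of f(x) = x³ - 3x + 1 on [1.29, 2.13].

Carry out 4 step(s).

f(x) = x³ - 3x + 1
Initial interval: [1.29, 2.13]

Iteration 1:
  c_1 = (1.290000 + 2.130000)/2 = 1.710000
  f(c_1) = f(1.710000) = 0.870211
  f(a) × f(c) < 0, new interval: [1.290000, 1.710000]
Iteration 2:
  c_2 = (1.290000 + 1.710000)/2 = 1.500000
  f(c_2) = f(1.500000) = -0.125000
  f(a) × f(c) ≥ 0, new interval: [1.500000, 1.710000]
Iteration 3:
  c_3 = (1.500000 + 1.710000)/2 = 1.605000
  f(c_3) = f(1.605000) = 0.319520
  f(a) × f(c) < 0, new interval: [1.500000, 1.605000]
Iteration 4:
  c_4 = (1.500000 + 1.605000)/2 = 1.552500
  f(c_4) = f(1.552500) = 0.084423
  f(a) × f(c) < 0, new interval: [1.500000, 1.552500]

After 4 iteration(s), the approximation is c_4 = 1.552500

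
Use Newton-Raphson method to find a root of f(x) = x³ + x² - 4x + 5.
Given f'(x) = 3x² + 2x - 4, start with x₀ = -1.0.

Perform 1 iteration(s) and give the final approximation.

f(x) = x³ + x² - 4x + 5
f'(x) = 3x² + 2x - 4
x₀ = -1.0

Newton-Raphson formula: x_{n+1} = x_n - f(x_n)/f'(x_n)

Iteration 1:
  f(-1.000000) = 9.000000
  f'(-1.000000) = -3.000000
  x_1 = -1.000000 - 9.000000/(-3.000000) = 2.000000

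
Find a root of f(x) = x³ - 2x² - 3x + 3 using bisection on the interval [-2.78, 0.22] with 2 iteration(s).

f(x) = x³ - 2x² - 3x + 3
Initial interval: [-2.78, 0.22]

Iteration 1:
  c_1 = (-2.780000 + 0.220000)/2 = -1.280000
  f(c_1) = f(-1.280000) = 1.466048
  f(a) × f(c) < 0, new interval: [-2.780000, -1.280000]
Iteration 2:
  c_2 = (-2.780000 + (-1.280000))/2 = -2.030000
  f(c_2) = f(-2.030000) = -7.517227
  f(a) × f(c) ≥ 0, new interval: [-2.030000, -1.280000]

After 2 iteration(s), the approximation is c_2 = -2.030000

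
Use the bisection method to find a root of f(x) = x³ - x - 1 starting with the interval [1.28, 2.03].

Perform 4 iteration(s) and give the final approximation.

f(x) = x³ - x - 1
Initial interval: [1.28, 2.03]

Iteration 1:
  c_1 = (1.280000 + 2.030000)/2 = 1.655000
  f(c_1) = f(1.655000) = 1.878086
  f(a) × f(c) < 0, new interval: [1.280000, 1.655000]
Iteration 2:
  c_2 = (1.280000 + 1.655000)/2 = 1.467500
  f(c_2) = f(1.467500) = 0.692844
  f(a) × f(c) < 0, new interval: [1.280000, 1.467500]
Iteration 3:
  c_3 = (1.280000 + 1.467500)/2 = 1.373750
  f(c_3) = f(1.373750) = 0.218776
  f(a) × f(c) < 0, new interval: [1.280000, 1.373750]
Iteration 4:
  c_4 = (1.280000 + 1.373750)/2 = 1.326875
  f(c_4) = f(1.326875) = 0.009217
  f(a) × f(c) < 0, new interval: [1.280000, 1.326875]

After 4 iteration(s), the approximation is c_4 = 1.326875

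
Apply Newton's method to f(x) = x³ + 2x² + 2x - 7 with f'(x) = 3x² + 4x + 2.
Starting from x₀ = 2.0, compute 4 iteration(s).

f(x) = x³ + 2x² + 2x - 7
f'(x) = 3x² + 4x + 2
x₀ = 2.0

Newton-Raphson formula: x_{n+1} = x_n - f(x_n)/f'(x_n)

Iteration 1:
  f(2.000000) = 13.000000
  f'(2.000000) = 22.000000
  x_1 = 2.000000 - 13.000000/22.000000 = 1.409091
Iteration 2:
  f(1.409091) = 2.587059
  f'(1.409091) = 13.592975
  x_2 = 1.409091 - 2.587059/13.592975 = 1.218768
Iteration 3:
  f(1.218768) = 0.218676
  f'(1.218768) = 11.331255
  x_3 = 1.218768 - 0.218676/11.331255 = 1.199469
Iteration 4:
  f(1.199469) = 0.002099
  f'(1.199469) = 11.114056
  x_4 = 1.199469 - 0.002099/11.114056 = 1.199280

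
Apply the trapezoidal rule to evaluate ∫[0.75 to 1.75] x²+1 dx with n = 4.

f(x) = x²+1
a = 0.75, b = 1.75, n = 4
h = (b - a)/n = 0.250000

Trapezoidal rule: (h/2)[f(x₀) + 2f(x₁) + 2f(x₂) + ... + f(xₙ)]

x_0 = 0.7500, f(x_0) = 1.562500, coefficient = 1
x_1 = 1.0000, f(x_1) = 2.000000, coefficient = 2
x_2 = 1.2500, f(x_2) = 2.562500, coefficient = 2
x_3 = 1.5000, f(x_3) = 3.250000, coefficient = 2
x_4 = 1.7500, f(x_4) = 4.062500, coefficient = 1

I ≈ (0.250000/2) × 21.250000 = 2.656250
Exact value: 2.645833
Error: 0.010417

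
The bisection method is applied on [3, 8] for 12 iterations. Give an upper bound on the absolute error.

Bisection error bound: |error| ≤ (b-a)/2^n
|error| ≤ (8 - 3)/2^12 = 5/2^12
|error| ≤ 0.0012207031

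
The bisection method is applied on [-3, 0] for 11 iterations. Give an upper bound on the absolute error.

Bisection error bound: |error| ≤ (b-a)/2^n
|error| ≤ (0 - (-3))/2^11 = 3/2^11
|error| ≤ 0.0014648438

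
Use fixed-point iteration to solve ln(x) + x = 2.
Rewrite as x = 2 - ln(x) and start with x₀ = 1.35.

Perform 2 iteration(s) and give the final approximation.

Equation: ln(x) + x = 2
Fixed-point form: x = 2 - ln(x)
x₀ = 1.35

x_1 = g(1.350000) = 1.699895
x_2 = g(1.699895) = 1.469433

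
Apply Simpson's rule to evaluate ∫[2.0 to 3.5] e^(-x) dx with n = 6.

f(x) = e^(-x)
a = 2.0, b = 3.5, n = 6
h = (b - a)/n = 0.250000

Simpson's rule: (h/3)[f(x₀) + 4f(x₁) + 2f(x₂) + ... + f(xₙ)]

x_0 = 2.0000, f(x_0) = 0.135335, coefficient = 1
x_1 = 2.2500, f(x_1) = 0.105399, coefficient = 4
x_2 = 2.5000, f(x_2) = 0.082085, coefficient = 2
x_3 = 2.7500, f(x_3) = 0.063928, coefficient = 4
x_4 = 3.0000, f(x_4) = 0.049787, coefficient = 2
x_5 = 3.2500, f(x_5) = 0.038774, coefficient = 4
x_6 = 3.5000, f(x_6) = 0.030197, coefficient = 1

I ≈ (0.250000/3) × 1.261682 = 0.105140
Exact value: 0.105138
Error: 0.000002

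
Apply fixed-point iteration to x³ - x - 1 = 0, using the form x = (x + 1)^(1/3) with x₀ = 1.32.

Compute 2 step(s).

Equation: x³ - x - 1 = 0
Fixed-point form: x = (x + 1)^(1/3)
x₀ = 1.32

x_1 = g(1.320000) = 1.323821
x_2 = g(1.323821) = 1.324548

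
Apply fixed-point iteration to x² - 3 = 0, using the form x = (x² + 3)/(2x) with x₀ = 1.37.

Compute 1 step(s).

Equation: x² - 3 = 0
Fixed-point form: x = (x² + 3)/(2x)
x₀ = 1.37

x_1 = g(1.370000) = 1.779891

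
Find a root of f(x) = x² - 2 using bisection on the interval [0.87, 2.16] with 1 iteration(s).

f(x) = x² - 2
Initial interval: [0.87, 2.16]

Iteration 1:
  c_1 = (0.870000 + 2.160000)/2 = 1.515000
  f(c_1) = f(1.515000) = 0.295225
  f(a) × f(c) < 0, new interval: [0.870000, 1.515000]

After 1 iteration(s), the approximation is c_1 = 1.515000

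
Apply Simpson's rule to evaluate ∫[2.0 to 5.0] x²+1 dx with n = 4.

f(x) = x²+1
a = 2.0, b = 5.0, n = 4
h = (b - a)/n = 0.750000

Simpson's rule: (h/3)[f(x₀) + 4f(x₁) + 2f(x₂) + ... + f(xₙ)]

x_0 = 2.0000, f(x_0) = 5.000000, coefficient = 1
x_1 = 2.7500, f(x_1) = 8.562500, coefficient = 4
x_2 = 3.5000, f(x_2) = 13.250000, coefficient = 2
x_3 = 4.2500, f(x_3) = 19.062500, coefficient = 4
x_4 = 5.0000, f(x_4) = 26.000000, coefficient = 1

I ≈ (0.750000/3) × 168.000000 = 42.000000
Exact value: 42.000000
Error: 0.000000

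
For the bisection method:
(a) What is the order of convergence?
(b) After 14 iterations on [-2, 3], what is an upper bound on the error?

(a) Bisection has linear (order 1) convergence; the error is halved each step.

(b) Error bound = (b-a)/2^n = (3 - (-2))/2^{14}
    = 5/2^{14}

(a) 1 (linear); (b) error ≤ 3.05e-04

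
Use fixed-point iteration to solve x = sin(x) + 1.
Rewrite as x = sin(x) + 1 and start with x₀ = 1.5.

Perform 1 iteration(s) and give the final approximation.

Equation: x = sin(x) + 1
Fixed-point form: x = sin(x) + 1
x₀ = 1.5

x_1 = g(1.500000) = 1.997495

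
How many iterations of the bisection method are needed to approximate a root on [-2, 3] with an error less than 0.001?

We need (b-a)/2^n ≤ 0.001
(3 - (-2))/2^n ≤ 0.001
5/2^n ≤ 0.001
2^n ≥ 5000
n ≥ log₂(5000) = 12.29
n ≥ 13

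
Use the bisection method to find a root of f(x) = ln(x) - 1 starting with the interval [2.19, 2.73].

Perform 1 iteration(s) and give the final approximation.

f(x) = ln(x) - 1
Initial interval: [2.19, 2.73]

Iteration 1:
  c_1 = (2.190000 + 2.730000)/2 = 2.460000
  f(c_1) = f(2.460000) = -0.099839
  f(a) × f(c) ≥ 0, new interval: [2.460000, 2.730000]

After 1 iteration(s), the approximation is c_1 = 2.460000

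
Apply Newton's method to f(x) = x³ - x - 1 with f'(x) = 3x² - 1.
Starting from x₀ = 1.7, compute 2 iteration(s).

f(x) = x³ - x - 1
f'(x) = 3x² - 1
x₀ = 1.7

Newton-Raphson formula: x_{n+1} = x_n - f(x_n)/f'(x_n)

Iteration 1:
  f(1.700000) = 2.213000
  f'(1.700000) = 7.670000
  x_1 = 1.700000 - 2.213000/7.670000 = 1.411473
Iteration 2:
  f(1.411473) = 0.400544
  f'(1.411473) = 4.976770
  x_2 = 1.411473 - 0.400544/4.976770 = 1.330991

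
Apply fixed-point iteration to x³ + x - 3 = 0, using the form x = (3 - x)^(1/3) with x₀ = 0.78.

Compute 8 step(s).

Equation: x³ + x - 3 = 0
Fixed-point form: x = (3 - x)^(1/3)
x₀ = 0.78

x_1 = g(0.780000) = 1.304521
x_2 = g(1.304521) = 1.192424
x_3 = g(1.192424) = 1.218145
x_4 = g(1.218145) = 1.212339
x_5 = g(1.212339) = 1.213654
x_6 = g(1.213654) = 1.213357
x_7 = g(1.213357) = 1.213424
x_8 = g(1.213424) = 1.213409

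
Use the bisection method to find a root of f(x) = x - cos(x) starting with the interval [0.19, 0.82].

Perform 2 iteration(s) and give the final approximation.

f(x) = x - cos(x)
Initial interval: [0.19, 0.82]

Iteration 1:
  c_1 = (0.190000 + 0.820000)/2 = 0.505000
  f(c_1) = f(0.505000) = -0.370174
  f(a) × f(c) ≥ 0, new interval: [0.505000, 0.820000]
Iteration 2:
  c_2 = (0.505000 + 0.820000)/2 = 0.662500
  f(c_2) = f(0.662500) = -0.125957
  f(a) × f(c) ≥ 0, new interval: [0.662500, 0.820000]

After 2 iteration(s), the approximation is c_2 = 0.662500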